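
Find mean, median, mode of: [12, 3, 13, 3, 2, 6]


Sorted: [2, 3, 3, 6, 12, 13]
Mean = 39/6 = 13/2
Median = 9/2
Freq: {12: 1, 3: 2, 13: 1, 2: 1, 6: 1}
Mode: [3]

Mean=13/2, Median=9/2, Mode=3


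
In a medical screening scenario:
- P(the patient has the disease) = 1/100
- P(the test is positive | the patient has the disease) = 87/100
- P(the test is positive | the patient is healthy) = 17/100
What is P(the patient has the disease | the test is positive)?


Using Bayes' theorem:
P(A|B) = P(B|A)·P(A) / P(B)

P(the test is positive) = 87/100 × 1/100 + 17/100 × 99/100
= 87/10000 + 1683/10000 = 177/1000

P(the patient has the disease|the test is positive) = (87/10000) / (177/1000) = 29/590

P(the patient has the disease|the test is positive) = 29/590 ≈ 4.92%


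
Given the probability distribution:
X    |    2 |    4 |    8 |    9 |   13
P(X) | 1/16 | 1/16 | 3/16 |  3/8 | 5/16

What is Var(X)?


E[X] = 149/16
E[X²] = 1543/16
Var(X) = E[X²] - (E[X])² = 1543/16 - 22201/256 = 2487/256

Var(X) = 2487/256 ≈ 9.7148


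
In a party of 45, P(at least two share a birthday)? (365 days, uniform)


P(all different) = Π(365-i)/365 for i=0..44
= 0.059024
P(match) = 1 - 0.059024 = 0.940976

P ≈ 0.9410 ≈ 94.10%


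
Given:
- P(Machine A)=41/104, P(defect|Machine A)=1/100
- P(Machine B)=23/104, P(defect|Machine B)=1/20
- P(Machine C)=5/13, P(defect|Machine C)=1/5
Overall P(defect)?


P(B) = Σ P(B|Aᵢ)×P(Aᵢ)
  1/100×41/104 = 41/10400
  1/20×23/104 = 23/2080
  1/5×5/13 = 1/13
Sum = 239/2600

P(defect) = 239/2600 ≈ 9.19%


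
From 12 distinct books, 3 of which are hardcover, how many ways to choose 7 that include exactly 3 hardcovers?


Choose 3 of the 3 hardcovers and 4 of the other 9 books:
C(3,3)×C(9,4) = 1×126 = 126

126


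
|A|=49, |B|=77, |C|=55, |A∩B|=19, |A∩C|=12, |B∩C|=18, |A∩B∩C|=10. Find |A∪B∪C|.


|A∪B∪C| = 49+77+55-19-12-18+10 = 142

|A∪B∪C| = 142


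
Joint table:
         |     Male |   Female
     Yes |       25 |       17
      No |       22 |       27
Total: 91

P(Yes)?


P(Yes) = (25+17)/91 = 42/91 = 6/13

P(Yes) = 6/13 ≈ 46.15%


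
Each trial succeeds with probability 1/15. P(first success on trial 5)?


Geometric: P(X=5) = (1-p)^(k-1)×p = (14/15)^4×1/15 = 38416/759375

P(X=5) = 38416/759375 ≈ 5.06%


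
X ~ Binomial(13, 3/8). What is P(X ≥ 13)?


P(X ≥ 13) = Σ P(X=i) for i=13..13
P(X=13) = 1594323/549755813888
Sum = 1594323/549755813888

P(X ≥ 13) = 1594323/549755813888 ≈ 0.00%


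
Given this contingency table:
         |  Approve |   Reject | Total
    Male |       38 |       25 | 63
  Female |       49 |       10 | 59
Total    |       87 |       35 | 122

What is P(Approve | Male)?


P(Approve | Male) = 38/(38+25) = 38/63

P(Approve|Male) = 38/63 ≈ 60.32%


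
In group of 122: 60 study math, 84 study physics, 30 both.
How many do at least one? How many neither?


|A∪B| = 60+84-30 = 114
Neither = 122-114 = 8

At least one: 114; Neither: 8


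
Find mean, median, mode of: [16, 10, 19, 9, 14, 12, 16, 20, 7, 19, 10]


Sorted: [7, 9, 10, 10, 12, 14, 16, 16, 19, 19, 20]
Mean = 152/11
Median = 14
Freq: {16: 2, 10: 2, 19: 2, 9: 1, 14: 1, 12: 1, 20: 1, 7: 1}
Mode: [10, 16, 19]

Mean=152/11, Median=14, Mode=[10, 16, 19]


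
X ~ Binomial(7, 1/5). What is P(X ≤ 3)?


P(X ≤ 3) = Σ P(X=i) for i=0..3
P(X=0) = 16384/78125
P(X=1) = 28672/78125
P(X=2) = 21504/78125
P(X=3) = 1792/15625
Sum = 15104/15625

P(X ≤ 3) = 15104/15625 ≈ 96.67%


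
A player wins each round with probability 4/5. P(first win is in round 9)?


Geometric: P(X=9) = (1-p)^(k-1)×p = (1/5)^8×4/5 = 4/1953125

P(X=9) = 4/1953125 ≈ 0.00%


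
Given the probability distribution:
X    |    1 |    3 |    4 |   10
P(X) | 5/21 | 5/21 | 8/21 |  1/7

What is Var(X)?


E[X] = 82/21
E[X²] = 478/21
Var(X) = E[X²] - (E[X])² = 478/21 - 6724/441 = 3314/441

Var(X) = 3314/441 ≈ 7.5147


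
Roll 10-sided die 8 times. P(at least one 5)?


P(no 5)^8 = (9/10)^8 = 43046721/100000000
P(≥1) = 1 - 43046721/100000000 = 56953279/100000000

P = 56953279/100000000 ≈ 56.95%


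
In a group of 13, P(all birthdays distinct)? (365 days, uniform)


P(all different) = Π(365-i)/365 for i=0..12
= (365/365)×(364/365)×...×(353/365)
= 0.805590

P ≈ 0.8056 ≈ 80.56%


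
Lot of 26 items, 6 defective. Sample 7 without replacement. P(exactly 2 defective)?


Hypergeometric: C(6,2)×C(20,5)/C(26,7)
= 15×15504/657800 = 5814/16445

P(X=2) = 5814/16445 ≈ 35.35%


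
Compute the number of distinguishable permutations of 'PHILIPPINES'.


Letters: 11, freq: {'P': 3, 'H': 1, 'I': 3, 'L': 1, 'N': 1, 'E': 1, 'S': 1}
11!/(3!×1!×3!×1!×1!×1!×1!) = 39916800/36 = 1108800

1108800


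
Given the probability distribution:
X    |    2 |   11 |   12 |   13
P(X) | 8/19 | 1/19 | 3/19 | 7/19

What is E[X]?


E[X] = Σ x·P(X=x)
= (2)×(8/19) + (11)×(1/19) + (12)×(3/19) + (13)×(7/19)
= 154/19

E[X] = 154/19


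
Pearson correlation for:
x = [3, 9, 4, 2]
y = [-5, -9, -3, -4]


n=4, Σx=18, Σy=-21, Σxy=-116, Σx²=110, Σy²=131
r = (4×(-116) - 18×(-21))/√((4×110 - 18²)(4×131 - (-21)²))
= -86/√(116×83) = -86/√9628 ≈ -86/98.1224 ≈ -0.8765

r ≈ -0.8765


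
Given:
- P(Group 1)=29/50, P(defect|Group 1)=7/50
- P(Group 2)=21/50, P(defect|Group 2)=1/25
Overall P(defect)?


P(B) = Σ P(B|Aᵢ)×P(Aᵢ)
  7/50×29/50 = 203/2500
  1/25×21/50 = 21/1250
Sum = 49/500

P(defect) = 49/500 ≈ 9.80%


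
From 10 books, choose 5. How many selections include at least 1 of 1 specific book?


Complement: C(10,5) - C(9,5) = 252 - 126 = 126

126


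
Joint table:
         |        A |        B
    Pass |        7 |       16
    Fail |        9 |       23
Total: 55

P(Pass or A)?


P(Pass∨A) = P(Pass) + P(A) - P(Pass∧A)
= (23 + 16 - 7)/55 = 32/55

P = 32/55 ≈ 58.18%


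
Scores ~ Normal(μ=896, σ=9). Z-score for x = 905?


z = (x - μ)/σ = (905 - 896)/9 = 1.0

z = 1.0


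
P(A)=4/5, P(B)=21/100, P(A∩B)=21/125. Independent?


P(A)×P(B) = 21/125
P(A∩B) = 21/125
Equal ✓ → Independent

Yes, independent


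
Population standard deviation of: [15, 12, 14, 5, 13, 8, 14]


Mean = 81/7
  (15-81/7)²=576/49
  (12-81/7)²=9/49
  (14-81/7)²=289/49
  (5-81/7)²=2116/49
  (13-81/7)²=100/49
  (8-81/7)²=625/49
  (14-81/7)²=289/49
Σ(x-μ)² = 572/7
σ² = (572/7)/7 = 572/49

σ = √(572/49) ≈ 3.4166


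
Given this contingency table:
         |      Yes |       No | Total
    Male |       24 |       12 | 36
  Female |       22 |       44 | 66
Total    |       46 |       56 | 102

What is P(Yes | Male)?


P(Yes | Male) = 24/(24+12) = 24/36 = 2/3

P(Yes|Male) = 2/3 ≈ 66.67%


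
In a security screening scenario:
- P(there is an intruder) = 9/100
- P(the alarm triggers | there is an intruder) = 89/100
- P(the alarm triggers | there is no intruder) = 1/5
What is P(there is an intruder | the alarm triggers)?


Using Bayes' theorem:
P(A|B) = P(B|A)·P(A) / P(B)

P(the alarm triggers) = 89/100 × 9/100 + 1/5 × 91/100
= 801/10000 + 91/500 = 2621/10000

P(there is an intruder|the alarm triggers) = (801/10000) / (2621/10000) = 801/2621

P(there is an intruder|the alarm triggers) = 801/2621 ≈ 30.56%


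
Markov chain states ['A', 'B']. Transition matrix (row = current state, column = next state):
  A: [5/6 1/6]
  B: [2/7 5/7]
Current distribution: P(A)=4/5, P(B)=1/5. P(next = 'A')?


P(next=A) = Σᵢ P(now=i)×P(i→A)
= 4/5×5/6 + 1/5×2/7
= 2/3 + 2/35 = 76/105

P = 76/105 ≈ 0.7238


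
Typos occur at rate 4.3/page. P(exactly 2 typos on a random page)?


Poisson(λ=4.3): P(X=2) = e^(-λ)×λ^k/k!
= e^(-4.3) × 4.3^2 / 2!
≈ 0.01356855901 × 18.49 / 2 ≈ 0.125441

P(X=2) ≈ 0.125441 ≈ 12.54%


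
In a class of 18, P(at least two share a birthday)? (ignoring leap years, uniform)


P(all different) = Π(365-i)/365 for i=0..17
= 0.653089
P(match) = 1 - 0.653089 = 0.346911

P ≈ 0.3469 ≈ 34.69%


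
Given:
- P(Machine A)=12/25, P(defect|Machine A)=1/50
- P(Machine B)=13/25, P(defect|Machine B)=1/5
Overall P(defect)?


P(B) = Σ P(B|Aᵢ)×P(Aᵢ)
  1/50×12/25 = 6/625
  1/5×13/25 = 13/125
Sum = 71/625

P(defect) = 71/625 ≈ 11.36%


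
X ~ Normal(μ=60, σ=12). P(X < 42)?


z = (42-60)/12 = -1.5
P(Z < -1.5) = 0.0668

P(X < 42) ≈ 0.0668


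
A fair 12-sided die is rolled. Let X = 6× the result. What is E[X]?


E[die] = (1+12)/2 = 13/2
E[X] = 6 × 13/2 = 39

E[X] = 39


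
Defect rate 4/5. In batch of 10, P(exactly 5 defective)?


Binomial: P(X=5) = C(10,5)×p^5×(1-p)^5
= 252 × 1024/3125 × 1/3125 = 258048/9765625

P(X=5) = 258048/9765625 ≈ 2.64%


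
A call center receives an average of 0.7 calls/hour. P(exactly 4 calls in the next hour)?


Poisson(λ=0.7): P(X=4) = e^(-λ)×λ^k/k!
= e^(-0.7) × 0.7^4 / 4!
≈ 0.4965853038 × 0.2401 / 24 ≈ 0.004968

P(X=4) ≈ 0.004968 ≈ 0.50%


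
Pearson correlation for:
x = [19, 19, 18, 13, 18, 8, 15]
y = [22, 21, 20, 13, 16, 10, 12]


n=7, Σx=110, Σy=114, Σxy=1894, Σx²=1828, Σy²=1994
r = (7×1894 - 110×114)/√((7×1828 - 110²)(7×1994 - 114²))
= 718/√(696×962) = 718/√669552 ≈ 718/818.2616 ≈ 0.8775

r ≈ 0.8775


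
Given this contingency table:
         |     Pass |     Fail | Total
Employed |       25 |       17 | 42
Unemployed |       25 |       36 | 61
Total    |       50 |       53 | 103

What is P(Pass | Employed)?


P(Pass | Employed) = 25/(25+17) = 25/42

P(Pass|Employed) = 25/42 ≈ 59.52%


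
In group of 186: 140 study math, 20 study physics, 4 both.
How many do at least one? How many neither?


|A∪B| = 140+20-4 = 156
Neither = 186-156 = 30

At least one: 156; Neither: 30


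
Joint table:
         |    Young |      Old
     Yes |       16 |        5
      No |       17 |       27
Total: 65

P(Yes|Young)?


P(Yes|Young) = 16/(16+17) = 16/33

P = 16/33 ≈ 48.48%


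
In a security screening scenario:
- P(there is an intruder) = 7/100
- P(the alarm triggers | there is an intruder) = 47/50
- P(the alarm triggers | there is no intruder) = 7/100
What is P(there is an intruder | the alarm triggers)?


Using Bayes' theorem:
P(A|B) = P(B|A)·P(A) / P(B)

P(the alarm triggers) = 47/50 × 7/100 + 7/100 × 93/100
= 329/5000 + 651/10000 = 1309/10000

P(there is an intruder|the alarm triggers) = (329/5000) / (1309/10000) = 94/187

P(there is an intruder|the alarm triggers) = 94/187 ≈ 50.27%


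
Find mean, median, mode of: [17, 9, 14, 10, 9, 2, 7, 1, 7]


Sorted: [1, 2, 7, 7, 9, 9, 10, 14, 17]
Mean = 76/9
Median = 9
Freq: {17: 1, 9: 2, 14: 1, 10: 1, 2: 1, 7: 2, 1: 1}
Mode: [7, 9]

Mean=76/9, Median=9, Mode=[7, 9]


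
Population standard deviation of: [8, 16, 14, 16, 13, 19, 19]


Mean = 105/7 = 15
  (8-15)²=49
  (16-15)²=1
  (14-15)²=1
  (16-15)²=1
  (13-15)²=4
  (19-15)²=16
  (19-15)²=16
Σ(x-μ)² = 88
σ² = 88/7

σ = √(88/7) ≈ 3.5456


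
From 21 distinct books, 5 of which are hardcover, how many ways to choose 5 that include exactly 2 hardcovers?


Choose 2 of the 5 hardcovers and 3 of the other 16 books:
C(5,2)×C(16,3) = 10×560 = 5600

5600


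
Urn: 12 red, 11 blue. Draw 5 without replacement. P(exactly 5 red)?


Hypergeometric: C(12,5)×C(11,0)/C(23,5)
= 792×1/33649 = 72/3059

P(X=5) = 72/3059 ≈ 2.35%


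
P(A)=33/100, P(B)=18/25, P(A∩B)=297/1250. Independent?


P(A)×P(B) = 297/1250
P(A∩B) = 297/1250
Equal ✓ → Independent

Yes, independent


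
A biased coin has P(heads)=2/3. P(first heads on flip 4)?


Geometric: P(X=4) = (1-p)^(k-1)×p = (1/3)^3×2/3 = 2/81

P(X=4) = 2/81 ≈ 2.47%


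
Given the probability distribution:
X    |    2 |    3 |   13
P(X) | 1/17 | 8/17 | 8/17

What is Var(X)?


E[X] = 130/17
E[X²] = 84
Var(X) = E[X²] - (E[X])² = 84 - 16900/289 = 7376/289

Var(X) = 7376/289 ≈ 25.5225


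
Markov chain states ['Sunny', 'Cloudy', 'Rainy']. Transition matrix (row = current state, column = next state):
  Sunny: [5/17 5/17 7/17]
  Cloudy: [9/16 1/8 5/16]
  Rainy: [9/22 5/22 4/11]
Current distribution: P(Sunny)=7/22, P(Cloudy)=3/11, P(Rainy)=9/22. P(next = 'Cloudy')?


P(next=Cloudy) = Σᵢ P(now=i)×P(i→Cloudy)
= 7/22×5/17 + 3/11×1/8 + 9/22×5/22
= 35/374 + 3/88 + 45/484 = 3631/16456

P = 3631/16456 ≈ 0.2206


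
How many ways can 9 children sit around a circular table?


Circular arrangements of 9 distinct objects: fix one position to break rotational symmetry.
(n-1)! = 8! = 40320

40320


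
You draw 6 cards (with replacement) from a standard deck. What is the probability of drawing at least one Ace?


P(not a Ace) = 48/52 = 12/13
P(none in 6 draws) = (12/13)^6 = 2985984/4826809
P(≥1 Ace) = 1 - 2985984/4826809 = 1840825/4826809

P = 1840825/4826809 ≈ 38.14%


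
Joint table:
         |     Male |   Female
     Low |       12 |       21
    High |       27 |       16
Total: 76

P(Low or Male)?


P(Low∨Male) = P(Low) + P(Male) - P(Low∧Male)
= (33 + 39 - 12)/76 = 60/76 = 15/19

P = 15/19 ≈ 78.95%


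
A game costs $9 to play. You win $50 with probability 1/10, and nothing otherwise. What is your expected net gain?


E[gain] = (50-9)×1/10 + (-9)×9/10
= 41/10 - 81/10 = -4

Expected net gain = $-4 ≈ $-4.00


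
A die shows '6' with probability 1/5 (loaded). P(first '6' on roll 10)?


Geometric: P(X=10) = (1-p)^(k-1)×p = (4/5)^9×1/5 = 262144/9765625

P(X=10) = 262144/9765625 ≈ 2.68%


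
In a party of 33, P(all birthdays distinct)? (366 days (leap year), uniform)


P(all different) = Π(366-i)/366 for i=0..32
= (366/366)×(365/366)×...×(334/366)
= 0.225976

P ≈ 0.2260 ≈ 22.60%


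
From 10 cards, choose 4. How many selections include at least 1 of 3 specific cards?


Complement: C(10,4) - C(7,4) = 210 - 35 = 175

175


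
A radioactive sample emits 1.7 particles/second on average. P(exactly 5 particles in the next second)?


Poisson(λ=1.7): P(X=5) = e^(-λ)×λ^k/k!
= e^(-1.7) × 1.7^5 / 5!
≈ 0.1826835241 × 14.19857 / 120 ≈ 0.021615

P(X=5) ≈ 0.021615 ≈ 2.16%


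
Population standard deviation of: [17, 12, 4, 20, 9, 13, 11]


Mean = 86/7
  (17-86/7)²=1089/49
  (12-86/7)²=4/49
  (4-86/7)²=3364/49
  (20-86/7)²=2916/49
  (9-86/7)²=529/49
  (13-86/7)²=25/49
  (11-86/7)²=81/49
Σ(x-μ)² = 1144/7
σ² = (1144/7)/7 = 1144/49

σ = √(1144/49) ≈ 4.8319


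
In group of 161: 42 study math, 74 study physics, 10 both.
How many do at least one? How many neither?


|A∪B| = 42+74-10 = 106
Neither = 161-106 = 55

At least one: 106; Neither: 55


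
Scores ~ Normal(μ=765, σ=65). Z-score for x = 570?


z = (x - μ)/σ = (570 - 765)/65 = -3.0

z = -3.0


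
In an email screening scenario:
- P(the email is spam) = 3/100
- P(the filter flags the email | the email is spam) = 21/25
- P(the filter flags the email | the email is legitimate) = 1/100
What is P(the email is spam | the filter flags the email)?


Using Bayes' theorem:
P(A|B) = P(B|A)·P(A) / P(B)

P(the filter flags the email) = 21/25 × 3/100 + 1/100 × 97/100
= 63/2500 + 97/10000 = 349/10000

P(the email is spam|the filter flags the email) = (63/2500) / (349/10000) = 252/349

P(the email is spam|the filter flags the email) = 252/349 ≈ 72.21%


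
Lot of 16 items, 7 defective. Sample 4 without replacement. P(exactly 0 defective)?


Hypergeometric: C(7,0)×C(9,4)/C(16,4)
= 1×126/1820 = 9/130

P(X=0) = 9/130 ≈ 6.92%


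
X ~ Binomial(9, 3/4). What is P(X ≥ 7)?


P(X ≥ 7) = Σ P(X=i) for i=7..9
P(X=7) = 19683/65536
P(X=8) = 59049/262144
P(X=9) = 19683/262144
Sum = 19683/32768

P(X ≥ 7) = 19683/32768 ≈ 60.07%


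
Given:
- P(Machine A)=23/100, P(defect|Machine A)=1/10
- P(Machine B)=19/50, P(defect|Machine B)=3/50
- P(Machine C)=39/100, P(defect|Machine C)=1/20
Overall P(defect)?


P(B) = Σ P(B|Aᵢ)×P(Aᵢ)
  1/10×23/100 = 23/1000
  3/50×19/50 = 57/2500
  1/20×39/100 = 39/2000
Sum = 653/10000

P(defect) = 653/10000 ≈ 6.53%


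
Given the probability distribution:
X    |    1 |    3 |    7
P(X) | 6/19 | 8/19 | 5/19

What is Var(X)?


E[X] = 65/19
E[X²] = 17
Var(X) = E[X²] - (E[X])² = 17 - 4225/361 = 1912/361

Var(X) = 1912/361 ≈ 5.2964


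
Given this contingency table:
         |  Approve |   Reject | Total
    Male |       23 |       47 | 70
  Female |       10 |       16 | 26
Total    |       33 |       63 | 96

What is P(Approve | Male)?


P(Approve | Male) = 23/(23+47) = 23/70

P(Approve|Male) = 23/70 ≈ 32.86%


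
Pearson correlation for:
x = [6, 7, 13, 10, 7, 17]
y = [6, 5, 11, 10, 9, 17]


n=6, Σx=60, Σy=58, Σxy=666, Σx²=692, Σy²=652
r = (6×666 - 60×58)/√((6×692 - 60²)(6×652 - 58²))
= 516/√(552×548) = 516/√302496 ≈ 516/549.9964 ≈ 0.9382

r ≈ 0.9382


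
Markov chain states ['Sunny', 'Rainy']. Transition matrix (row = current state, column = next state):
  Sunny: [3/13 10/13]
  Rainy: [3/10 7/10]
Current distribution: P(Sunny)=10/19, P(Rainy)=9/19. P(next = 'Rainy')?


P(next=Rainy) = Σᵢ P(now=i)×P(i→Rainy)
= 10/19×10/13 + 9/19×7/10
= 100/247 + 63/190 = 1819/2470

P = 1819/2470 ≈ 0.7364


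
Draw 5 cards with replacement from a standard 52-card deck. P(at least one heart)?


P(not a heart) = 39/52 = 3/4
P(none in 5 draws) = (3/4)^5 = 243/1024
P(≥1 heart) = 1 - 243/1024 = 781/1024

P = 781/1024 ≈ 76.27%


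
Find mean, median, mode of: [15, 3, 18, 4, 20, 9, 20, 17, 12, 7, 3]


Sorted: [3, 3, 4, 7, 9, 12, 15, 17, 18, 20, 20]
Mean = 128/11
Median = 12
Freq: {15: 1, 3: 2, 18: 1, 4: 1, 20: 2, 9: 1, 17: 1, 12: 1, 7: 1}
Mode: [3, 20]

Mean=128/11, Median=12, Mode=[3, 20]


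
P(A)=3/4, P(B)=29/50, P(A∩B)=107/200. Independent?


P(A)×P(B) = 87/200
P(A∩B) = 107/200
Not equal → NOT independent

No, not independent


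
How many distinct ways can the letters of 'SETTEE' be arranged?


Letters: 6, freq: {'S': 1, 'E': 3, 'T': 2}
6!/(1!×3!×2!) = 720/12 = 60

60


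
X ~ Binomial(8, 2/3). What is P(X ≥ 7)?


P(X ≥ 7) = Σ P(X=i) for i=7..8
P(X=7) = 1024/6561
P(X=8) = 256/6561
Sum = 1280/6561

P(X ≥ 7) = 1280/6561 ≈ 19.51%


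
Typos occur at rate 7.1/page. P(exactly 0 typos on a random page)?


Poisson(λ=7.1): P(X=0) = e^(-λ)×λ^k/k!
= e^(-7.1) × 7.1^0 / 0!
≈ 0.0008251049233 × 1 / 1 ≈ 0.000825

P(X=0) ≈ 0.000825 ≈ 0.08%


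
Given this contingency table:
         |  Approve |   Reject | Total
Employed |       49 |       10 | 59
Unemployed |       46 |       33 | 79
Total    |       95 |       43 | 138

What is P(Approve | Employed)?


P(Approve | Employed) = 49/(49+10) = 49/59

P(Approve|Employed) = 49/59 ≈ 83.05%


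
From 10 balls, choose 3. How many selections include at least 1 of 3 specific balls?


Complement: C(10,3) - C(7,3) = 120 - 35 = 85

85


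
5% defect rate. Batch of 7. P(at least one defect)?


P(all good) = (19/20)^7 = 893871739/1280000000
P(≥1 defect) = 386128261/1280000000

P = 386128261/1280000000 ≈ 30.17%


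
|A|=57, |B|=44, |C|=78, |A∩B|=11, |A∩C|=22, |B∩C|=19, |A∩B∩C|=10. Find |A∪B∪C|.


|A∪B∪C| = 57+44+78-11-22-19+10 = 137

|A∪B∪C| = 137


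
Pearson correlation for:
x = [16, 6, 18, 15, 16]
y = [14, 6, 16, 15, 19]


n=5, Σx=71, Σy=70, Σxy=1077, Σx²=1097, Σy²=1074
r = (5×1077 - 71×70)/√((5×1097 - 71²)(5×1074 - 70²))
= 415/√(444×470) = 415/√208680 ≈ 415/456.8151 ≈ 0.9085

r ≈ 0.9085


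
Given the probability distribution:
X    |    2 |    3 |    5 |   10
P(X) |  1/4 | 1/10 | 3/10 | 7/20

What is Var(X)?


E[X] = 29/5
E[X²] = 222/5
Var(X) = E[X²] - (E[X])² = 222/5 - 841/25 = 269/25

Var(X) = 269/25 ≈ 10.7600


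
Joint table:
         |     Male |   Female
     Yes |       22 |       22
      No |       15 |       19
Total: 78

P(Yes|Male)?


P(Yes|Male) = 22/(22+15) = 22/37

P = 22/37 ≈ 59.46%


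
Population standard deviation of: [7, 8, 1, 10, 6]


Mean = 32/5
  (7-32/5)²=9/25
  (8-32/5)²=64/25
  (1-32/5)²=729/25
  (10-32/5)²=324/25
  (6-32/5)²=4/25
Σ(x-μ)² = 226/5
σ² = (226/5)/5 = 226/25

σ = √(226/25) ≈ 3.0067


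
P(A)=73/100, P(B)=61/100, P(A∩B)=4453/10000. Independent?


P(A)×P(B) = 4453/10000
P(A∩B) = 4453/10000
Equal ✓ → Independent

Yes, independent


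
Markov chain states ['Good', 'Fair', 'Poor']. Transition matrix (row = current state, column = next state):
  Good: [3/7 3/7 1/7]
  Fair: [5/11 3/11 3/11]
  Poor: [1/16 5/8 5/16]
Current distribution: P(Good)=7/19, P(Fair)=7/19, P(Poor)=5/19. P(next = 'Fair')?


P(next=Fair) = Σᵢ P(now=i)×P(i→Fair)
= 7/19×3/7 + 7/19×3/11 + 5/19×5/8
= 3/19 + 21/209 + 25/152 = 707/1672

P = 707/1672 ≈ 0.4228


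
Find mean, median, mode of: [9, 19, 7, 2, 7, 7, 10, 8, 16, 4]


Sorted: [2, 4, 7, 7, 7, 8, 9, 10, 16, 19]
Mean = 89/10
Median = 15/2
Freq: {9: 1, 19: 1, 7: 3, 2: 1, 10: 1, 8: 1, 16: 1, 4: 1}
Mode: [7]

Mean=89/10, Median=15/2, Mode=7


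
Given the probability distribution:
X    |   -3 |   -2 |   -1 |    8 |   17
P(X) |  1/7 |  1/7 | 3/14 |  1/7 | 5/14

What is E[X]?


E[X] = Σ x·P(X=x)
= (-3)×(1/7) + (-2)×(1/7) + (-1)×(3/14) + (8)×(1/7) + (17)×(5/14)
= 44/7

E[X] = 44/7


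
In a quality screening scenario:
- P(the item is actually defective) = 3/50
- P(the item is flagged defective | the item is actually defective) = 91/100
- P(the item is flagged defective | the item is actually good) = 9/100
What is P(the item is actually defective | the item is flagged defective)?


Using Bayes' theorem:
P(A|B) = P(B|A)·P(A) / P(B)

P(the item is flagged defective) = 91/100 × 3/50 + 9/100 × 47/50
= 273/5000 + 423/5000 = 87/625

P(the item is actually defective|the item is flagged defective) = (273/5000) / (87/625) = 91/232

P(the item is actually defective|the item is flagged defective) = 91/232 ≈ 39.22%


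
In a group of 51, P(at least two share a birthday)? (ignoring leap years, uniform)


P(all different) = Π(365-i)/365 for i=0..50
= 0.025568
P(match) = 1 - 0.025568 = 0.974432

P ≈ 0.9744 ≈ 97.44%


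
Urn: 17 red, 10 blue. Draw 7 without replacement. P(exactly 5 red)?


Hypergeometric: C(17,5)×C(10,2)/C(27,7)
= 6188×45/888030 = 238/759

P(X=5) = 238/759 ≈ 31.36%


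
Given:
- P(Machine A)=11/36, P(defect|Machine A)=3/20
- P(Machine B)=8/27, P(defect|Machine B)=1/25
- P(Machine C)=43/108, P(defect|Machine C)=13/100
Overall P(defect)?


P(B) = Σ P(B|Aᵢ)×P(Aᵢ)
  3/20×11/36 = 11/240
  1/25×8/27 = 8/675
  13/100×43/108 = 559/10800
Sum = 197/1800

P(defect) = 197/1800 ≈ 10.94%


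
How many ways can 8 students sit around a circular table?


Circular arrangements of 8 distinct objects: fix one position to break rotational symmetry.
(n-1)! = 7! = 5040

5040


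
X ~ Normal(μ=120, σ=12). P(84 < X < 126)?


z₁=(84-120)/12=-3.0, z₂=(126-120)/12=0.5
P = Φ(0.5) - Φ(-3.0) = 0.691462 - 0.001350 = 0.690112 ≈ 0.6901

P(84 < X < 126) ≈ 0.6901


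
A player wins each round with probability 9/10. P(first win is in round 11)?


Geometric: P(X=11) = (1-p)^(k-1)×p = (1/10)^10×9/10 = 9/100000000000

P(X=11) = 9/100000000000 ≈ 0.00%


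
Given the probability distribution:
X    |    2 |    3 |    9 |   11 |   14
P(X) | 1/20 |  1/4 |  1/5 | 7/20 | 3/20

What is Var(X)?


E[X] = 43/5
E[X²] = 452/5
Var(X) = E[X²] - (E[X])² = 452/5 - 1849/25 = 411/25

Var(X) = 411/25 ≈ 16.4400


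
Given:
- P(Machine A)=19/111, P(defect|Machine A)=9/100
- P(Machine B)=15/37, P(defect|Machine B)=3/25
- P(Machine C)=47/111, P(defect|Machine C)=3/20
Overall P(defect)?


P(B) = Σ P(B|Aᵢ)×P(Aᵢ)
  9/100×19/111 = 57/3700
  3/25×15/37 = 9/185
  3/20×47/111 = 47/740
Sum = 118/925

P(defect) = 118/925 ≈ 12.76%


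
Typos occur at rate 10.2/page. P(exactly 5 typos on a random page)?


Poisson(λ=10.2): P(X=5) = e^(-λ)×λ^k/k!
= e^(-10.2) × 10.2^5 / 5!
≈ 3.717031868e-05 × 110408.08032 / 120 ≈ 0.034199

P(X=5) ≈ 0.034199 ≈ 3.42%


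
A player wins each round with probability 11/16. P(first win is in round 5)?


Geometric: P(X=5) = (1-p)^(k-1)×p = (5/16)^4×11/16 = 6875/1048576

P(X=5) = 6875/1048576 ≈ 0.66%


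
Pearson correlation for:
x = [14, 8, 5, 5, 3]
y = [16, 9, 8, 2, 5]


n=5, Σx=35, Σy=40, Σxy=361, Σx²=319, Σy²=430
r = (5×361 - 35×40)/√((5×319 - 35²)(5×430 - 40²))
= 405/√(370×550) = 405/√203500 ≈ 405/451.1097 ≈ 0.8978

r ≈ 0.8978


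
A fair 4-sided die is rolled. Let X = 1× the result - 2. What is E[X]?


E[die] = (1+4)/2 = 5/2
E[X] = 1×5/2 - 2 = 1/2

E[X] = 1/2


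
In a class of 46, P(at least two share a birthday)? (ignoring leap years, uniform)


P(all different) = Π(365-i)/365 for i=0..45
= 0.051747
P(match) = 1 - 0.051747 = 0.948253

P ≈ 0.9483 ≈ 94.83%


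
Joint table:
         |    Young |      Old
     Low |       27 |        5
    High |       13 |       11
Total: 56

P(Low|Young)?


P(Low|Young) = 27/(27+13) = 27/40

P = 27/40 ≈ 67.50%


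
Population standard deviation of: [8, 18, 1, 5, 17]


Mean = 49/5
  (8-49/5)²=81/25
  (18-49/5)²=1681/25
  (1-49/5)²=1936/25
  (5-49/5)²=576/25
  (17-49/5)²=1296/25
Σ(x-μ)² = 1114/5
σ² = (1114/5)/5 = 1114/25

σ = √(1114/25) ≈ 6.6753


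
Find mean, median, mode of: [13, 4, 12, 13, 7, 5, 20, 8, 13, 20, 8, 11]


Sorted: [4, 5, 7, 8, 8, 11, 12, 13, 13, 13, 20, 20]
Mean = 134/12 = 67/6
Median = 23/2
Freq: {13: 3, 4: 1, 12: 1, 7: 1, 5: 1, 20: 2, 8: 2, 11: 1}
Mode: [13]

Mean=67/6, Median=23/2, Mode=13


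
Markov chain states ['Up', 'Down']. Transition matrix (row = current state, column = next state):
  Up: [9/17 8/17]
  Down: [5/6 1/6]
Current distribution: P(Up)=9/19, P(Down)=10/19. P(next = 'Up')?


P(next=Up) = Σᵢ P(now=i)×P(i→Up)
= 9/19×9/17 + 10/19×5/6
= 81/323 + 25/57 = 668/969

P = 668/969 ≈ 0.6894


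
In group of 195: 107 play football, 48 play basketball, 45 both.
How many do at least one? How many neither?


|A∪B| = 107+48-45 = 110
Neither = 195-110 = 85

At least one: 110; Neither: 85


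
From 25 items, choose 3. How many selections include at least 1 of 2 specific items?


Complement: C(25,3) - C(23,3) = 2300 - 1771 = 529

529


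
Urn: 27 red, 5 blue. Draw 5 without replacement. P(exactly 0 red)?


Hypergeometric: C(27,0)×C(5,5)/C(32,5)
= 1×1/201376 = 1/201376

P(X=0) = 1/201376 ≈ 0.00%


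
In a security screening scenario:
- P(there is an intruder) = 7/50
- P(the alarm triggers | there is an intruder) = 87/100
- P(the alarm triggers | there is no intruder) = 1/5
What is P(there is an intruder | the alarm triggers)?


Using Bayes' theorem:
P(A|B) = P(B|A)·P(A) / P(B)

P(the alarm triggers) = 87/100 × 7/50 + 1/5 × 43/50
= 609/5000 + 43/250 = 1469/5000

P(there is an intruder|the alarm triggers) = (609/5000) / (1469/5000) = 609/1469

P(there is an intruder|the alarm triggers) = 609/1469 ≈ 41.46%


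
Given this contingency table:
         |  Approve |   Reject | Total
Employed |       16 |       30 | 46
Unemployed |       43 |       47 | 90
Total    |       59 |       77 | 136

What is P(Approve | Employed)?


P(Approve | Employed) = 16/(16+30) = 16/46 = 8/23

P(Approve|Employed) = 8/23 ≈ 34.78%


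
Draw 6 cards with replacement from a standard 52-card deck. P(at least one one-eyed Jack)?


P(not a one-eyed Jack) = 50/52 = 25/26
P(none in 6 draws) = (25/26)^6 = 244140625/308915776
P(≥1 one-eyed Jack) = 1 - 244140625/308915776 = 64775151/308915776

P = 64775151/308915776 ≈ 20.97%


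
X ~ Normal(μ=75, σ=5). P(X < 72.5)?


z = (72.5-75)/5 = -0.5
P(Z < -0.5) = 0.3085

P(X < 72.5) ≈ 0.3085


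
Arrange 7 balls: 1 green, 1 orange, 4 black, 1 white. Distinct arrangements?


7!/(1!×1!×4!×1!) = 210

210


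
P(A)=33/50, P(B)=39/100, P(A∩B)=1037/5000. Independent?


P(A)×P(B) = 1287/5000
P(A∩B) = 1037/5000
Not equal → NOT independent

No, not independent


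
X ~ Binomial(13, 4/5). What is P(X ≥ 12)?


P(X ≥ 12) = Σ P(X=i) for i=12..13
P(X=12) = 218103808/1220703125
P(X=13) = 67108864/1220703125
Sum = 285212672/1220703125

P(X ≥ 12) = 285212672/1220703125 ≈ 23.36%


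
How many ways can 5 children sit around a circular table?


Circular arrangements of 5 distinct objects: fix one position to break rotational symmetry.
(n-1)! = 4! = 24

24


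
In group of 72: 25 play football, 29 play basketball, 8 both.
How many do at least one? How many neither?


|A∪B| = 25+29-8 = 46
Neither = 72-46 = 26

At least one: 46; Neither: 26


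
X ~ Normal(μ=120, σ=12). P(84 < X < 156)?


z₁=(84-120)/12=-3.0, z₂=(156-120)/12=3.0
P = Φ(3.0) - Φ(-3.0) = 0.998650 - 0.001350 = 0.997300 ≈ 0.9973

P(84 < X < 156) ≈ 0.9973


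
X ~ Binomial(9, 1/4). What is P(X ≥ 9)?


P(X ≥ 9) = Σ P(X=i) for i=9..9
P(X=9) = 1/262144
Sum = 1/262144

P(X ≥ 9) = 1/262144 ≈ 0.00%


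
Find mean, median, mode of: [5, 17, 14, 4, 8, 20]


Sorted: [4, 5, 8, 14, 17, 20]
Mean = 68/6 = 34/3
Median = 11
Freq: {5: 1, 17: 1, 14: 1, 4: 1, 8: 1, 20: 1}
Mode: No mode

Mean=34/3, Median=11, Mode=No mode


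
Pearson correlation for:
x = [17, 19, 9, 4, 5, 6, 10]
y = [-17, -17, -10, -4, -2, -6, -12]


n=7, Σx=70, Σy=-68, Σxy=-884, Σx²=908, Σy²=878
r = (7×(-884) - 70×(-68))/√((7×908 - 70²)(7×878 - (-68)²))
= -1428/√(1456×1522) = -1428/√2216032 ≈ -1428/1488.6343 ≈ -0.9593

r ≈ -0.9593


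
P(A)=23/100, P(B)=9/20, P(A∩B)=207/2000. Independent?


P(A)×P(B) = 207/2000
P(A∩B) = 207/2000
Equal ✓ → Independent

Yes, independent


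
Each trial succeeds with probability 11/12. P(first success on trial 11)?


Geometric: P(X=11) = (1-p)^(k-1)×p = (1/12)^10×11/12 = 11/743008370688

P(X=11) = 11/743008370688 ≈ 0.00%


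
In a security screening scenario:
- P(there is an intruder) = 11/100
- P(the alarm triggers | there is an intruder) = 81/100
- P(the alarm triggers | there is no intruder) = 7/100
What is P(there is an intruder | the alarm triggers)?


Using Bayes' theorem:
P(A|B) = P(B|A)·P(A) / P(B)

P(the alarm triggers) = 81/100 × 11/100 + 7/100 × 89/100
= 891/10000 + 623/10000 = 757/5000

P(there is an intruder|the alarm triggers) = (891/10000) / (757/5000) = 891/1514

P(there is an intruder|the alarm triggers) = 891/1514 ≈ 58.85%


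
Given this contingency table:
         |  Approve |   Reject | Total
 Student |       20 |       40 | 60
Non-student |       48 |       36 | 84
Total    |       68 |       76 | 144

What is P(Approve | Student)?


P(Approve | Student) = 20/(20+40) = 20/60 = 1/3

P(Approve|Student) = 1/3 ≈ 33.33%


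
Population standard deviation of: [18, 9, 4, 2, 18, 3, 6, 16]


Mean = 76/8 = 19/2
  (18-19/2)²=289/4
  (9-19/2)²=1/4
  (4-19/2)²=121/4
  (2-19/2)²=225/4
  (18-19/2)²=289/4
  (3-19/2)²=169/4
  (6-19/2)²=49/4
  (16-19/2)²=169/4
Σ(x-μ)² = 328
σ² = 328/8 = 41

σ = √(41) ≈ 6.4031


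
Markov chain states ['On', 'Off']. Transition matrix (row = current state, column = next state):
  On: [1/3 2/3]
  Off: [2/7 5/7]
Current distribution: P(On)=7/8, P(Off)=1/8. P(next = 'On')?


P(next=On) = Σᵢ P(now=i)×P(i→On)
= 7/8×1/3 + 1/8×2/7
= 7/24 + 1/28 = 55/168

P = 55/168 ≈ 0.3274


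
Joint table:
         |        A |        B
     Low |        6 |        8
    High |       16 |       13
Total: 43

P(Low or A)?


P(Low∨A) = P(Low) + P(A) - P(Low∧A)
= (14 + 22 - 6)/43 = 30/43

P = 30/43 ≈ 69.77%


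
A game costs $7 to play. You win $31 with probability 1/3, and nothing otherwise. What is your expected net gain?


E[gain] = (31-7)×1/3 + (-7)×2/3
= 8 - 14/3 = 10/3

Expected net gain = $10/3 ≈ $3.33


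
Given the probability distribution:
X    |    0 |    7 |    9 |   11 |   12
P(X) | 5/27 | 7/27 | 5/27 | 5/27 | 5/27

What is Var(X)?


E[X] = 209/27
E[X²] = 691/9
Var(X) = E[X²] - (E[X])² = 691/9 - 43681/729 = 12290/729

Var(X) = 12290/729 ≈ 16.8587


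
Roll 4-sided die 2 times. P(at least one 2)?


P(no 2)^2 = (3/4)^2 = 9/16
P(≥1) = 1 - 9/16 = 7/16

P = 7/16 ≈ 43.75%


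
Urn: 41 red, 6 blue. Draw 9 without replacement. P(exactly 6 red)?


Hypergeometric: C(41,6)×C(6,3)/C(47,9)
= 4496388×20/1362649145 = 33744/511313

P(X=6) = 33744/511313 ≈ 6.60%


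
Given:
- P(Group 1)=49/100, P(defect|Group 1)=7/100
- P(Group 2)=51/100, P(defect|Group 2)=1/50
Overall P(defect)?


P(B) = Σ P(B|Aᵢ)×P(Aᵢ)
  7/100×49/100 = 343/10000
  1/50×51/100 = 51/5000
Sum = 89/2000

P(defect) = 89/2000 ≈ 4.45%


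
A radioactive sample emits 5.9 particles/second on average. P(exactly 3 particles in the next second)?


Poisson(λ=5.9): P(X=3) = e^(-λ)×λ^k/k!
= e^(-5.9) × 5.9^3 / 3!
≈ 0.002739444819 × 205.379 / 6 ≈ 0.093771

P(X=3) ≈ 0.093771 ≈ 9.38%


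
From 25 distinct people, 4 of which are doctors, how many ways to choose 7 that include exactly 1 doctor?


Choose 1 of the 4 doctors and 6 of the other 21 people:
C(4,1)×C(21,6) = 4×54264 = 217056

217056


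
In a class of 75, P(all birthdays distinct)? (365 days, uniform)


P(all different) = Π(365-i)/365 for i=0..74
= (365/365)×(364/365)×...×(291/365)
= 0.000280

P ≈ 0.0003 ≈ 0.03%


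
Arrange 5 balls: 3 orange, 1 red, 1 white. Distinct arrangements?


5!/(3!×1!×1!) = 20

20


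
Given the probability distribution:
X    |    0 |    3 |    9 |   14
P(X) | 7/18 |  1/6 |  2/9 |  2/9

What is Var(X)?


E[X] = 101/18
E[X²] = 1135/18
Var(X) = E[X²] - (E[X])² = 1135/18 - 10201/324 = 10229/324

Var(X) = 10229/324 ≈ 31.5710


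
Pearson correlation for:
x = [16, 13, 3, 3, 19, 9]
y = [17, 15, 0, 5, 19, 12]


n=6, Σx=63, Σy=68, Σxy=951, Σx²=885, Σy²=1044
r = (6×951 - 63×68)/√((6×885 - 63²)(6×1044 - 68²))
= 1422/√(1341×1640) = 1422/√2199240 ≈ 1422/1482.9835 ≈ 0.9589

r ≈ 0.9589


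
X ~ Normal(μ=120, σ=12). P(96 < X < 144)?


z₁=(96-120)/12=-2.0, z₂=(144-120)/12=2.0
P = Φ(2.0) - Φ(-2.0) = 0.977250 - 0.022750 = 0.954500 ≈ 0.9545

P(96 < X < 144) ≈ 0.9545


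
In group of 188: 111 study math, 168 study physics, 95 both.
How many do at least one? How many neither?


|A∪B| = 111+168-95 = 184
Neither = 188-184 = 4

At least one: 184; Neither: 4


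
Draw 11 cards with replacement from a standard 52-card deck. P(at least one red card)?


P(not a red card) = 26/52 = 1/2
P(none in 11 draws) = (1/2)^11 = 1/2048
P(≥1 red card) = 1 - 1/2048 = 2047/2048

P = 2047/2048 ≈ 99.95%


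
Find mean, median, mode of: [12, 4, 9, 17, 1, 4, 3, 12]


Sorted: [1, 3, 4, 4, 9, 12, 12, 17]
Mean = 62/8 = 31/4
Median = 13/2
Freq: {12: 2, 4: 2, 9: 1, 17: 1, 1: 1, 3: 1}
Mode: [4, 12]

Mean=31/4, Median=13/2, Mode=[4, 12]


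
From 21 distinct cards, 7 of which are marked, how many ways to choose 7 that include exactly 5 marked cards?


Choose 5 of the 7 marked cards and 2 of the other 14 cards:
C(7,5)×C(14,2) = 21×91 = 1911

1911


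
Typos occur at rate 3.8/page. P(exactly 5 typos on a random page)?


Poisson(λ=3.8): P(X=5) = e^(-λ)×λ^k/k!
= e^(-3.8) × 3.8^5 / 5!
≈ 0.02237077186 × 792.35168 / 120 ≈ 0.147713

P(X=5) ≈ 0.147713 ≈ 14.77%


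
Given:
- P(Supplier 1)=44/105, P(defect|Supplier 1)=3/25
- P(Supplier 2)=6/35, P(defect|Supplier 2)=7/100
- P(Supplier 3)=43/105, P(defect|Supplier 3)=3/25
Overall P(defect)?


P(B) = Σ P(B|Aᵢ)×P(Aᵢ)
  3/25×44/105 = 44/875
  7/100×6/35 = 3/250
  3/25×43/105 = 43/875
Sum = 39/350

P(defect) = 39/350 ≈ 11.14%


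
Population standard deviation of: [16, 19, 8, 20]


Mean = 63/4
  (16-63/4)²=1/16
  (19-63/4)²=169/16
  (8-63/4)²=961/16
  (20-63/4)²=289/16
Σ(x-μ)² = 355/4
σ² = (355/4)/4 = 355/16

σ = √(355/16) ≈ 4.7104


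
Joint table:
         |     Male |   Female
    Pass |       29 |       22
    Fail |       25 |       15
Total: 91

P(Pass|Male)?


P(Pass|Male) = 29/(29+25) = 29/54

P = 29/54 ≈ 53.70%


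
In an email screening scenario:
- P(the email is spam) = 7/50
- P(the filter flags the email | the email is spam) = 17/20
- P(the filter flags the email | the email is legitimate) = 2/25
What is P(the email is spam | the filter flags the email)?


Using Bayes' theorem:
P(A|B) = P(B|A)·P(A) / P(B)

P(the filter flags the email) = 17/20 × 7/50 + 2/25 × 43/50
= 119/1000 + 43/625 = 939/5000

P(the email is spam|the filter flags the email) = (119/1000) / (939/5000) = 595/939

P(the email is spam|the filter flags the email) = 595/939 ≈ 63.37%


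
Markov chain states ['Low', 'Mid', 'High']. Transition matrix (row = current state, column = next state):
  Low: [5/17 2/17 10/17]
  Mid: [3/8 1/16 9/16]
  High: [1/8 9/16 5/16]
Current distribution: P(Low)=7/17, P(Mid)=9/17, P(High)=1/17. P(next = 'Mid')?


P(next=Mid) = Σᵢ P(now=i)×P(i→Mid)
= 7/17×2/17 + 9/17×1/16 + 1/17×9/16
= 14/289 + 9/272 + 9/272 = 265/2312

P = 265/2312 ≈ 0.1146


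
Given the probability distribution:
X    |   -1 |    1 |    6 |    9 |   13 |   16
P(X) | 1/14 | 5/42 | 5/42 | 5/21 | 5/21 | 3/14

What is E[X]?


E[X] = Σ x·P(X=x)
= (-1)×(1/14) + (1)×(5/42) + (6)×(5/42) + (9)×(5/21) + (13)×(5/21) + (16)×(3/14)
= 66/7

E[X] = 66/7


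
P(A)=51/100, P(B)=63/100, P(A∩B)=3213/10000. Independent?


P(A)×P(B) = 3213/10000
P(A∩B) = 3213/10000
Equal ✓ → Independent

Yes, independent


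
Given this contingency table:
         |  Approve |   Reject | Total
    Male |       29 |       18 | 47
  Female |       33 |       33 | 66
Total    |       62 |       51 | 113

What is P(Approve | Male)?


P(Approve | Male) = 29/(29+18) = 29/47

P(Approve|Male) = 29/47 ≈ 61.70%


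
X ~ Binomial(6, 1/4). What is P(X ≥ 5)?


P(X ≥ 5) = Σ P(X=i) for i=5..6
P(X=5) = 9/2048
P(X=6) = 1/4096
Sum = 19/4096

P(X ≥ 5) = 19/4096 ≈ 0.46%


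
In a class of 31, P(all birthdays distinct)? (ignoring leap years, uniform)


P(all different) = Π(365-i)/365 for i=0..30
= (365/365)×(364/365)×...×(335/365)
= 0.269545

P ≈ 0.2695 ≈ 26.95%


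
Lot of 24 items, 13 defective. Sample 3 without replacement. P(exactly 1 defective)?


Hypergeometric: C(13,1)×C(11,2)/C(24,3)
= 13×55/2024 = 65/184

P(X=1) = 65/184 ≈ 35.33%


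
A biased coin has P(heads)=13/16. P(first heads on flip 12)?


Geometric: P(X=12) = (1-p)^(k-1)×p = (3/16)^11×13/16 = 2302911/281474976710656

P(X=12) = 2302911/281474976710656 ≈ 0.00%


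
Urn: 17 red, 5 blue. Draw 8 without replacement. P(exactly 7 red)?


Hypergeometric: C(17,7)×C(5,1)/C(22,8)
= 19448×5/319770 = 52/171

P(X=7) = 52/171 ≈ 30.41%


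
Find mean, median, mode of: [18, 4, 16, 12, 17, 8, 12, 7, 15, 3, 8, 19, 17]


Sorted: [3, 4, 7, 8, 8, 12, 12, 15, 16, 17, 17, 18, 19]
Mean = 156/13 = 12
Median = 12
Freq: {18: 1, 4: 1, 16: 1, 12: 2, 17: 2, 8: 2, 7: 1, 15: 1, 3: 1, 19: 1}
Mode: [8, 12, 17]

Mean=12, Median=12, Mode=[8, 12, 17]


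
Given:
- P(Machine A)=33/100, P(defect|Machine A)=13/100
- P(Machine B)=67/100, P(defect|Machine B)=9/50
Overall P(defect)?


P(B) = Σ P(B|Aᵢ)×P(Aᵢ)
  13/100×33/100 = 429/10000
  9/50×67/100 = 603/5000
Sum = 327/2000

P(defect) = 327/2000 ≈ 16.35%


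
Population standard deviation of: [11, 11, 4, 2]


Mean = 28/4 = 7
  (11-7)²=16
  (11-7)²=16
  (4-7)²=9
  (2-7)²=25
Σ(x-μ)² = 66
σ² = 66/4 = 33/2

σ = √(33/2) ≈ 4.0620


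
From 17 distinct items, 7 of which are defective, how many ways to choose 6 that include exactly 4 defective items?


Choose 4 of the 7 defective items and 2 of the other 10 items:
C(7,4)×C(10,2) = 35×45 = 1575

1575


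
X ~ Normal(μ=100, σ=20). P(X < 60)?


z = (60-100)/20 = -2.0
P(Z < -2.0) = 0.0228

P(X < 60) ≈ 0.0228


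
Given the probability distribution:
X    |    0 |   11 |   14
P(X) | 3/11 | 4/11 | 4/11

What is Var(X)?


E[X] = 100/11
E[X²] = 1268/11
Var(X) = E[X²] - (E[X])² = 1268/11 - 10000/121 = 3948/121

Var(X) = 3948/121 ≈ 32.6281
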